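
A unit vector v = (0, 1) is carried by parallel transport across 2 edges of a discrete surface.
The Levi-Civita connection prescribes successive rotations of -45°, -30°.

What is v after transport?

Total rotation: (-45°) + (-30°) = -75°. Final vector: (0.9659, 0.2588)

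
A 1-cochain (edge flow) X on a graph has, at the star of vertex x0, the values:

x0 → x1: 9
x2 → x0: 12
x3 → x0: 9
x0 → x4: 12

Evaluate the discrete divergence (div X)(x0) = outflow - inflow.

Divergence = sum of outgoing flows = 9 + (-12) + (-9) + 12 = 0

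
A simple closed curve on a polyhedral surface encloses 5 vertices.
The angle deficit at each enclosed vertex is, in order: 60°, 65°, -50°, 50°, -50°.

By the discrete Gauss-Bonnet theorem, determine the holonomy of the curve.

Holonomy = total enclosed curvature = 60° + 65° + (-50°) + 50° + (-50°) = 75°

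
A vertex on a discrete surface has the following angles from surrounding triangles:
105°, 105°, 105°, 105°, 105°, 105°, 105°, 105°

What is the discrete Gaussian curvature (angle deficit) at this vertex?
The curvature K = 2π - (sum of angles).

Sum of angles = 840°. K = 360° - 840° = -480° = -8π/3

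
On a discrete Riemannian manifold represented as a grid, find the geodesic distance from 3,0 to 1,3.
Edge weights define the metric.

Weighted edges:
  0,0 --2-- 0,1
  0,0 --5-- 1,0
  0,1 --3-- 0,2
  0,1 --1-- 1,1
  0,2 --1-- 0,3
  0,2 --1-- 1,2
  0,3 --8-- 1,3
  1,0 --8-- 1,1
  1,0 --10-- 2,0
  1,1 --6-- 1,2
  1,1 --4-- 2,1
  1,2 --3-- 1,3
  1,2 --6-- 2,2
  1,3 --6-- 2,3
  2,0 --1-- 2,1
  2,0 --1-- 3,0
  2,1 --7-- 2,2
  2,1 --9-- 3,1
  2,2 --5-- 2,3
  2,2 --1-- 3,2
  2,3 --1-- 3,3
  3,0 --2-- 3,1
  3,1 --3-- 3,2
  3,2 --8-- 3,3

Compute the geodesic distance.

Shortest path: 3,0 → 2,0 → 2,1 → 1,1 → 0,1 → 0,2 → 1,2 → 1,3, total weight = 14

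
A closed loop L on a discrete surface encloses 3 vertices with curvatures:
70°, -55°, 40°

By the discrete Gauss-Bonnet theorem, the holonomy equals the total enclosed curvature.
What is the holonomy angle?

Holonomy = total enclosed curvature = 70° + (-55°) + 40° = 55°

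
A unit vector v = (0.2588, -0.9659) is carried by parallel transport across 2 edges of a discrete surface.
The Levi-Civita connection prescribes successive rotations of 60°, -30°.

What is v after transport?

Total rotation: 60° + (-30°) = 30°. Final vector: (0.7071, -0.7071)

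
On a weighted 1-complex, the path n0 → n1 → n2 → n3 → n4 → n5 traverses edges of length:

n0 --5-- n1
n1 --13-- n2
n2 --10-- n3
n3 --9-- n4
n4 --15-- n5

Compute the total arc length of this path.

Arc length = 5 + 13 + 10 + 9 + 15 = 52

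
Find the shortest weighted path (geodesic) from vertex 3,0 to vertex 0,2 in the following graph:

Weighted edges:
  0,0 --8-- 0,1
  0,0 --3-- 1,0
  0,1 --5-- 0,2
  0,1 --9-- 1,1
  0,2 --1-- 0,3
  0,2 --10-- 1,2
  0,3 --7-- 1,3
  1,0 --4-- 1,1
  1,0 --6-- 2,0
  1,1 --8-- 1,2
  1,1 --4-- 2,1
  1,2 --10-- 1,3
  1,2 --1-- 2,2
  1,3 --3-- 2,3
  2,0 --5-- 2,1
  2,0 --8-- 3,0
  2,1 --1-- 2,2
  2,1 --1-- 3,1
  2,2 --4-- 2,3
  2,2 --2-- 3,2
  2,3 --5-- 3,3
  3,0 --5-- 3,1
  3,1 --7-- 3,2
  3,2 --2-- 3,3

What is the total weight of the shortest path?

Shortest path: 3,0 → 3,1 → 2,1 → 2,2 → 1,2 → 0,2, total weight = 18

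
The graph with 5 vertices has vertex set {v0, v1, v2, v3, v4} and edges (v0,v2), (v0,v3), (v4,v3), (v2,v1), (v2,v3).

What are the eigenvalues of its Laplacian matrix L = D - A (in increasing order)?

Degrees: deg(v0) = 2, deg(v1) = 1, deg(v2) = 3, deg(v3) = 3, deg(v4) = 1.
L = D − A with rows/columns ordered (v0, v1, v2, v3, v4):
  [ 2,  0, -1, -1,  0]
  [ 0,  1, -1,  0,  0]
  [-1, -1,  3, -1,  0]
  [-1,  0, -1,  3, -1]
  [ 0,  0,  0, -1,  1]
Characteristic polynomial: det(λI − L) = λ(λ² − 5λ + 3)(λ² − 5λ + 5).
Roots: λ = 0; (λ² − 5λ + 3) = 0 ⇒ λ = (5 ± √13)/2 ≈ 0.6972, 4.3028; (λ² − 5λ + 5) = 0 ⇒ λ = (5 ± √5)/2 ≈ 1.382, 3.618.
(Check: the roots sum (with multiplicity) to 10, matching trace L = Σdeg = 2·5 = 10.)
Laplacian eigenvalues (increasing order): [0.0, 0.6972, 1.382, 3.618, 4.3028]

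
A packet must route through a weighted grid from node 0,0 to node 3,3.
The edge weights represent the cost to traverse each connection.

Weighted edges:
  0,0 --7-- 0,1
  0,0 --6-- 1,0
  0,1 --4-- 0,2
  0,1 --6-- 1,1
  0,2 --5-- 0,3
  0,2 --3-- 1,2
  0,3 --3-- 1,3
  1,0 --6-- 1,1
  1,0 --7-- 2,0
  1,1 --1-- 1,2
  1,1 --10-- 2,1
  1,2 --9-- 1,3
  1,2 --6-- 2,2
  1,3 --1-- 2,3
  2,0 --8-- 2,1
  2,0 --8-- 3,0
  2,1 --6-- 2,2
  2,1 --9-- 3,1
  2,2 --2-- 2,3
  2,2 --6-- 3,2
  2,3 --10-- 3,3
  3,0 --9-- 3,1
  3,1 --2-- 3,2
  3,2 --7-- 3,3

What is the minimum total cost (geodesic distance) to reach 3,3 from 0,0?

Shortest path: 0,0 → 0,1 → 0,2 → 0,3 → 1,3 → 2,3 → 3,3, total weight = 30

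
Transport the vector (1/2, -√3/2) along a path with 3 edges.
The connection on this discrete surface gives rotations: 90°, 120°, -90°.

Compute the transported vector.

Total rotation: 90° + 120° + (-90°) = 120°. Final vector: (0.5000, 0.8660)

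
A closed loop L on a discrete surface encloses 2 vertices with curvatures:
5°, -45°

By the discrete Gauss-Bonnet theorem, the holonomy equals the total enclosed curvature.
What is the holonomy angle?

Holonomy = total enclosed curvature = 5° + (-45°) = -40°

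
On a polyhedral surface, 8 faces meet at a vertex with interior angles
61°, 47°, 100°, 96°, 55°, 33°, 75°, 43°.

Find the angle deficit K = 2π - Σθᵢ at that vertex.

Sum of angles = 510°. K = 360° - 510° = -150° = -5π/6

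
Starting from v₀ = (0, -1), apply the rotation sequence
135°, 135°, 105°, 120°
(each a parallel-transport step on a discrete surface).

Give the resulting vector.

Total rotation: 135° + 135° + 105° + 120° = 495° ≡ 135° (mod 360°). Final vector: (0.7071, 0.7071)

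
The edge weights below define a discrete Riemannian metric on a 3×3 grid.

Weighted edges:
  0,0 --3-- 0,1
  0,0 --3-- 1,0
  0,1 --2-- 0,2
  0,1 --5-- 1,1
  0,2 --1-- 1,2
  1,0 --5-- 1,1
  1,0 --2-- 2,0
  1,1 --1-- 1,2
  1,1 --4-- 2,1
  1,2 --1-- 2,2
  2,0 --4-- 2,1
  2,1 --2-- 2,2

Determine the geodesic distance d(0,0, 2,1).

Shortest path: 0,0 → 1,0 → 2,0 → 2,1, total weight = 9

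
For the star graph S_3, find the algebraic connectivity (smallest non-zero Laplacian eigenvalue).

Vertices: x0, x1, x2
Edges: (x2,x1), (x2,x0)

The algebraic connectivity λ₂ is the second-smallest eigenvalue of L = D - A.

The star S_3 is the complete bipartite graph K_{1,2} (one hub of degree 2, 2 leaves of degree 1). The Laplacian spectrum of K_{p,q} is 0, p (multiplicity q−1), q (multiplicity p−1), p+q. With p = 1, q = 2: 0 once, 1 with multiplicity 1, and 3 once. (Check: trace L = sum of degrees = 4 = 1·1 + 3.)
Laplacian eigenvalues: [0.0, 1.0, 3.0]. Algebraic connectivity (smallest non-zero eigenvalue) = 1.0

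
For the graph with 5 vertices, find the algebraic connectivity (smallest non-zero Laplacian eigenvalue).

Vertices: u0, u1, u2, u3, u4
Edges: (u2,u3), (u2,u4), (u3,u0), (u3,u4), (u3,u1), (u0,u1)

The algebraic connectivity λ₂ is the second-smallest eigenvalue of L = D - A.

Degrees: deg(u0) = 2, deg(u1) = 2, deg(u2) = 2, deg(u3) = 4, deg(u4) = 2.
L = D − A with rows/columns ordered (u0, u1, u2, u3, u4):
  [ 2, -1,  0, -1,  0]
  [-1,  2,  0, -1,  0]
  [ 0,  0,  2, -1, -1]
  [-1, -1, -1,  4, -1]
  [ 0,  0, -1, -1,  2]
Characteristic polynomial: det(λI − L) = λ(λ − 1)(λ − 3)²(λ − 5).
Roots: λ = 0; (λ − 1) = 0 ⇒ λ = 1; (λ − 3) = 0 ⇒ λ = 3 (multiplicity 2); (λ − 5) = 0 ⇒ λ = 5.
(Check: the roots sum (with multiplicity) to 12, matching trace L = Σdeg = 2·6 = 12.)
Laplacian eigenvalues: [0.0, 1.0, 3.0, 3.0, 5.0]. Algebraic connectivity (smallest non-zero eigenvalue) = 1.0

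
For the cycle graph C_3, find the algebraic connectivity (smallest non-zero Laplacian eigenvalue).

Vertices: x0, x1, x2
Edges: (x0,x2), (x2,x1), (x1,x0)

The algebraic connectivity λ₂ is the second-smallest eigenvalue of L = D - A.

The cycle graph C_n has Laplacian eigenvalues λ_k = 2 − 2cos(2πk/n), k = 0, 1, …, n−1. Here n = 3:
k=0: 2 − 2cos(0) = 0.0; k=1: 2 − 2cos(2π/3) = 3.0; k=2: 2 − 2cos(4π/3) = 3.0.
Laplacian eigenvalues: [0.0, 3.0, 3.0]. Algebraic connectivity (smallest non-zero eigenvalue) = 3.0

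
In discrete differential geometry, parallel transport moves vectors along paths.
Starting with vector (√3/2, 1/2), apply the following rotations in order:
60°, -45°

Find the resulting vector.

Total rotation: 60° + (-45°) = 15°. Final vector: (0.7071, 0.7071)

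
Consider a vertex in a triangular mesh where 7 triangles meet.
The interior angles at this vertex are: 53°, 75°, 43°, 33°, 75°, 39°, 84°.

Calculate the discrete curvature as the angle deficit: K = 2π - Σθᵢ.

Sum of angles = 402°. K = 360° - 402° = -42° = -7π/30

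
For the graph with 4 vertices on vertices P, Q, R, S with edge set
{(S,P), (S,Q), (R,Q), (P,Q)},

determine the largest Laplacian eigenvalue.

Degrees: deg(P) = 2, deg(Q) = 3, deg(R) = 1, deg(S) = 2.
L = D − A with rows/columns ordered (P, Q, R, S):
  [ 2, -1,  0, -1]
  [-1,  3, -1, -1]
  [ 0, -1,  1,  0]
  [-1, -1,  0,  2]
Characteristic polynomial: det(λI − L) = λ(λ − 1)(λ − 3)(λ − 4).
Roots: λ = 0; (λ − 1) = 0 ⇒ λ = 1; (λ − 3) = 0 ⇒ λ = 3; (λ − 4) = 0 ⇒ λ = 4.
(Check: the roots sum (with multiplicity) to 8, matching trace L = Σdeg = 2·4 = 8.)
Laplacian eigenvalues: [0.0, 1.0, 3.0, 4.0]. Largest eigenvalue (spectral radius) = 4.0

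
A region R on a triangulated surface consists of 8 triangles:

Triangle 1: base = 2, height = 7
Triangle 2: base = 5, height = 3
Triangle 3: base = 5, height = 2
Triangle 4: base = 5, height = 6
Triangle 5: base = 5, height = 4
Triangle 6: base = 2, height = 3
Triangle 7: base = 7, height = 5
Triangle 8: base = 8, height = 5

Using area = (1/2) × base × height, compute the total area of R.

(1/2)×2×7 + (1/2)×5×3 + (1/2)×5×2 + (1/2)×5×6 + (1/2)×5×4 + (1/2)×2×3 + (1/2)×7×5 + (1/2)×8×5 = 85.0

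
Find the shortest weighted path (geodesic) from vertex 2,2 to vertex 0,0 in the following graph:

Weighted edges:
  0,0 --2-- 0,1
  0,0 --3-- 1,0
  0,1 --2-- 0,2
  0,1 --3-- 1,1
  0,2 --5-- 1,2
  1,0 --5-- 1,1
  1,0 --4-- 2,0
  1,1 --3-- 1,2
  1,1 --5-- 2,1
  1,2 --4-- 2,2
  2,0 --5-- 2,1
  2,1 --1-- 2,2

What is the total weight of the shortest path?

Shortest path: 2,2 → 2,1 → 1,1 → 0,1 → 0,0, total weight = 11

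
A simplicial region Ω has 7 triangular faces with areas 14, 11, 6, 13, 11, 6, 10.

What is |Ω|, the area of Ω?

14 + 11 + 6 + 13 + 11 + 6 + 10 = 71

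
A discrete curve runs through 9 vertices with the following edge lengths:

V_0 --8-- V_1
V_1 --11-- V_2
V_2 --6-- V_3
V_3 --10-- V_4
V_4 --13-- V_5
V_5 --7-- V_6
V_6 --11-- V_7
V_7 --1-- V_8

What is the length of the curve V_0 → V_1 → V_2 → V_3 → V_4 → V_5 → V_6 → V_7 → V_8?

Arc length = 8 + 11 + 6 + 10 + 13 + 7 + 11 + 1 = 67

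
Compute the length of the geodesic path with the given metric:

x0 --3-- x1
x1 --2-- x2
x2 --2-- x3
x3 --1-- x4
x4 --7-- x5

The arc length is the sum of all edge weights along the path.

Arc length = 3 + 2 + 2 + 1 + 7 = 15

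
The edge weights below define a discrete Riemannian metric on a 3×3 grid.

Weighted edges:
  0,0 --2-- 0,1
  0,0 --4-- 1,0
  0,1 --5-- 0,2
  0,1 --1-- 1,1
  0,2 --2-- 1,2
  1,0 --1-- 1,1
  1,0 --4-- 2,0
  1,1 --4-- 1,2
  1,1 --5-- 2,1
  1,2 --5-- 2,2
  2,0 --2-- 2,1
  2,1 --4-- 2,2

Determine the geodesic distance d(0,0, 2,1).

Shortest path: 0,0 → 0,1 → 1,1 → 2,1, total weight = 8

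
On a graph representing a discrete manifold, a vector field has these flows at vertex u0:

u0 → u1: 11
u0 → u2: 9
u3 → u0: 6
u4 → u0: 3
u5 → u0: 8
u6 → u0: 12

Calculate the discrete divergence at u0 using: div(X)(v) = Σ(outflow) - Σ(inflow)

Divergence = sum of outgoing flows = 11 + 9 + (-6) + (-3) + (-8) + (-12) = -9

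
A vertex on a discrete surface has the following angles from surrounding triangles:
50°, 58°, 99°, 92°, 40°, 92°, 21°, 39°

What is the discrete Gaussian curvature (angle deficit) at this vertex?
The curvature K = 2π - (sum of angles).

Sum of angles = 491°. K = 360° - 491° = -131° = -131π/180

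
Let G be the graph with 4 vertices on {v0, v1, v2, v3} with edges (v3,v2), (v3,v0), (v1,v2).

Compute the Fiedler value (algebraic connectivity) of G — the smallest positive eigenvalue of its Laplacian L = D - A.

Degrees: deg(v0) = 1, deg(v1) = 1, deg(v2) = 2, deg(v3) = 2.
L = D − A with rows/columns ordered (v0, v1, v2, v3):
  [ 1,  0,  0, -1]
  [ 0,  1, -1,  0]
  [ 0, -1,  2, -1]
  [-1,  0, -1,  2]
Characteristic polynomial: det(λI − L) = λ(λ² − 4λ + 2)(λ − 2).
Roots: λ = 0; (λ² − 4λ + 2) = 0 ⇒ λ = 2 ± √2 ≈ 0.5858, 3.4142; (λ − 2) = 0 ⇒ λ = 2.
(Check: the roots sum (with multiplicity) to 6, matching trace L = Σdeg = 2·3 = 6.)
Laplacian eigenvalues: [0.0, 0.5858, 2.0, 3.4142]. Algebraic connectivity (smallest non-zero eigenvalue) = 0.5858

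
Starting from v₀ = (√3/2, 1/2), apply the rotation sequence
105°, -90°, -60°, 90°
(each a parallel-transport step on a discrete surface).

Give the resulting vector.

Total rotation: 105° + (-90°) + (-60°) + 90° = 45°. Final vector: (0.2588, 0.9659)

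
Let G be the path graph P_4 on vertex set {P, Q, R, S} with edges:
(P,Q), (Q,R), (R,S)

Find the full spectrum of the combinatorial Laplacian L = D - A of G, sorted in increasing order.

The path graph P_n has Laplacian eigenvalues λ_k = 2 − 2cos(kπ/n), k = 0, 1, …, n−1. Here n = 4:
k=0: 2 − 2cos(0) = 0.0; k=1: 2 − 2cos(π/4) = 0.5858; k=2: 2 − 2cos(π/2) = 2.0; k=3: 2 − 2cos(3π/4) = 3.4142.
Laplacian eigenvalues (increasing order): [0.0, 0.5858, 2.0, 3.4142]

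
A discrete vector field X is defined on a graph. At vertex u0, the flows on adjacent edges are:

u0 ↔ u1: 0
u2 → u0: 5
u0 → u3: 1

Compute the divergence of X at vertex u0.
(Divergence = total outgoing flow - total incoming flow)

Divergence = sum of outgoing flows = 0 + (-5) + 1 = -4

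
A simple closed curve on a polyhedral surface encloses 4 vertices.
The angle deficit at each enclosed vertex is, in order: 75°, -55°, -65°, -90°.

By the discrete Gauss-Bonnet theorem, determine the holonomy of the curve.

Holonomy = total enclosed curvature = 75° + (-55°) + (-65°) + (-90°) = -135°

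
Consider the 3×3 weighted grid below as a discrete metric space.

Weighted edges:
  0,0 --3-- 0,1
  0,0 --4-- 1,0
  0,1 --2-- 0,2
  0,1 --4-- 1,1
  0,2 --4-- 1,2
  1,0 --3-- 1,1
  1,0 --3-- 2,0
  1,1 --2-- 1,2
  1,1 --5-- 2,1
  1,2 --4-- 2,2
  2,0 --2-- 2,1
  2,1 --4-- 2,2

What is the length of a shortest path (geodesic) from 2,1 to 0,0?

Shortest path: 2,1 → 2,0 → 1,0 → 0,0, total weight = 9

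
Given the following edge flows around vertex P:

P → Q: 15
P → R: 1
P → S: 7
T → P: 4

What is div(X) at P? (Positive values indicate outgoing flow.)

Divergence = sum of outgoing flows = 15 + 1 + 7 + (-4) = 19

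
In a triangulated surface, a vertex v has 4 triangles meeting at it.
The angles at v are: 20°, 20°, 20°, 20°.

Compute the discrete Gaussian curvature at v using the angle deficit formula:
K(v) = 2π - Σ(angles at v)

Sum of angles = 80°. K = 360° - 80° = 280° = 14π/9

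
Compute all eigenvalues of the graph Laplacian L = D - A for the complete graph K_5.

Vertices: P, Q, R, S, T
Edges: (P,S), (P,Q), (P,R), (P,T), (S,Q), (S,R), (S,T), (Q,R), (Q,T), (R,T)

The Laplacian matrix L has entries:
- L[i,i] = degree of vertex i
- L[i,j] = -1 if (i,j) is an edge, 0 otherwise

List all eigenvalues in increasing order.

For the complete graph K_n, L = nI − J (J = all-ones matrix). J has eigenvalues n (once, eigenvector 𝟙) and 0 (multiplicity n−1), so L has eigenvalues 0 (once) and n (multiplicity n−1). Here n = 5: eigenvalue 0 once and 5 with multiplicity 4.
Laplacian eigenvalues (increasing order): [0.0, 5.0, 5.0, 5.0, 5.0]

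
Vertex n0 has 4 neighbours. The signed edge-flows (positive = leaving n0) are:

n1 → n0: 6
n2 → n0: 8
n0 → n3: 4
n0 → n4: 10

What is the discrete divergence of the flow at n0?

Divergence = sum of outgoing flows = (-6) + (-8) + 4 + 10 = 0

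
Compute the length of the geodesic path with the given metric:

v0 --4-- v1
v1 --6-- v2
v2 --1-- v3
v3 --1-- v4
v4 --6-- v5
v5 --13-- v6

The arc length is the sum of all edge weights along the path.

Arc length = 4 + 6 + 1 + 1 + 6 + 13 = 31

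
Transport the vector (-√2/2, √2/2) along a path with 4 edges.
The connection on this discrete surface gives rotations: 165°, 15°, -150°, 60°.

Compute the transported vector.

Total rotation: 165° + 15° + (-150°) + 60° = 90°. Final vector: (-0.7071, -0.7071)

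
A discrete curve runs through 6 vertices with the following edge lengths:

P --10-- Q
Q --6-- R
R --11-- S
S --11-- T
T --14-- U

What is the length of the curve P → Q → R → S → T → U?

Arc length = 10 + 6 + 11 + 11 + 14 = 52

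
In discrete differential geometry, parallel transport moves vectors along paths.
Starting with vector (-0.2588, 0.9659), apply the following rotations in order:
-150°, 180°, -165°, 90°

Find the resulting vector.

Total rotation: (-150°) + 180° + (-165°) + 90° = -45°. Final vector: (0.5000, 0.8660)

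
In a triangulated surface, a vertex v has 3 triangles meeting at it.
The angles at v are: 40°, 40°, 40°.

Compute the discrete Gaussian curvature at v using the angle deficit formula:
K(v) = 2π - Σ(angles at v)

Sum of angles = 120°. K = 360° - 120° = 240° = 4π/3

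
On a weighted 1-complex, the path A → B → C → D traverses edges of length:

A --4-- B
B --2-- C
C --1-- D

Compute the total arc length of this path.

Arc length = 4 + 2 + 1 = 7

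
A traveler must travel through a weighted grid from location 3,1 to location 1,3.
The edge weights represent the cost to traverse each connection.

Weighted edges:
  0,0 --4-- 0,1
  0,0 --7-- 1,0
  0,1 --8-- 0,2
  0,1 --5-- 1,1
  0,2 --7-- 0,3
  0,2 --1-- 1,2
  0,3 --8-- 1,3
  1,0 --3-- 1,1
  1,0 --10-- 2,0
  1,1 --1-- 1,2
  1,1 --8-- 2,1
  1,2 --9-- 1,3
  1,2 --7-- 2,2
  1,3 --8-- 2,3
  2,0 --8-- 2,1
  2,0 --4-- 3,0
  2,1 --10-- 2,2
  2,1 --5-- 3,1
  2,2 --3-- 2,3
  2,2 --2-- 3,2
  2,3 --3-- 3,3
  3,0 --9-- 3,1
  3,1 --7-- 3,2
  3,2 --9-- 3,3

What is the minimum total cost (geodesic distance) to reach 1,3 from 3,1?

Shortest path: 3,1 → 3,2 → 2,2 → 2,3 → 1,3, total weight = 20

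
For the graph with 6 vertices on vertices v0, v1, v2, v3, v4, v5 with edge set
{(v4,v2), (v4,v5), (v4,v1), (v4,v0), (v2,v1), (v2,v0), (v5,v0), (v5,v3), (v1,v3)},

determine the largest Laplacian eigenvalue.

Degrees: deg(v0) = 3, deg(v1) = 3, deg(v2) = 3, deg(v3) = 2, deg(v4) = 4, deg(v5) = 3.
L = D − A with rows/columns ordered (v0, v1, v2, v3, v4, v5):
  [ 3,  0, -1,  0, -1, -1]
  [ 0,  3, -1, -1, -1,  0]
  [-1, -1,  3,  0, -1,  0]
  [ 0, -1,  0,  2,  0, -1]
  [-1, -1, -1,  0,  4, -1]
  [-1,  0,  0, -1, -1,  3]
Characteristic polynomial: det(λI − L) = λ(λ² − 7λ + 9)(λ² − 7λ + 11)(λ − 4).
Roots: λ = 0; (λ² − 7λ + 9) = 0 ⇒ λ = (7 ± √13)/2 ≈ 1.6972, 5.3028; (λ² − 7λ + 11) = 0 ⇒ λ = (7 ± √5)/2 ≈ 2.382, 4.618; (λ − 4) = 0 ⇒ λ = 4.
(Check: the roots sum (with multiplicity) to 18, matching trace L = Σdeg = 2·9 = 18.)
Laplacian eigenvalues: [0.0, 1.6972, 2.382, 4.0, 4.618, 5.3028]. Largest eigenvalue (spectral radius) = 5.3028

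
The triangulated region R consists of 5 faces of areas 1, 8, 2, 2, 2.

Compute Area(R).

1 + 8 + 2 + 2 + 2 = 15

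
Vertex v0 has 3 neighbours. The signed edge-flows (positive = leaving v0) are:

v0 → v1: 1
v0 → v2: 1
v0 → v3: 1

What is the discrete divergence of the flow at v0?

Divergence = sum of outgoing flows = 1 + 1 + 1 = 3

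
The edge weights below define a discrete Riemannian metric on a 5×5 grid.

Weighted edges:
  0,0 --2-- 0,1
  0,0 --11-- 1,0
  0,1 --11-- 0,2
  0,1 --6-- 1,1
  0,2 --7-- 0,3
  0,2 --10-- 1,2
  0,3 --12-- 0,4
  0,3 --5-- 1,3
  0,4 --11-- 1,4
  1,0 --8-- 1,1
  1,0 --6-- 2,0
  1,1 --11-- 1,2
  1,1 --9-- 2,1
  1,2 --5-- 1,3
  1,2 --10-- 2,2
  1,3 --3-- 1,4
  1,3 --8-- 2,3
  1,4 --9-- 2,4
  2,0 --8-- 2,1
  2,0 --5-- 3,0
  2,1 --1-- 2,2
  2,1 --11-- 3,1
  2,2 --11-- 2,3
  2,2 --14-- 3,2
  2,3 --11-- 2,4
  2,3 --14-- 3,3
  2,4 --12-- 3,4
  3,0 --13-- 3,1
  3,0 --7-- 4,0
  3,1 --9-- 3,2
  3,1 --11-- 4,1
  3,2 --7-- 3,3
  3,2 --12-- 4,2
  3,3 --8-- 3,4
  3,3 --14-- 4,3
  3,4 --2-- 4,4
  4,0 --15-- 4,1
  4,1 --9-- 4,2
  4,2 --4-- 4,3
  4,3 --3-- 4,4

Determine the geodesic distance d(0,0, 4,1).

Shortest path: 0,0 → 0,1 → 1,1 → 2,1 → 3,1 → 4,1, total weight = 39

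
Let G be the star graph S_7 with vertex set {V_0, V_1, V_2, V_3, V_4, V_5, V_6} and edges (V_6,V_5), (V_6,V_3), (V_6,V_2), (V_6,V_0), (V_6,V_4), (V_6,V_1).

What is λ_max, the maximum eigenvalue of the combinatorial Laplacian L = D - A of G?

The star S_7 is the complete bipartite graph K_{1,6} (one hub of degree 6, 6 leaves of degree 1). The Laplacian spectrum of K_{p,q} is 0, p (multiplicity q−1), q (multiplicity p−1), p+q. With p = 1, q = 6: 0 once, 1 with multiplicity 5, and 7 once. (Check: trace L = sum of degrees = 12 = 5·1 + 7.)
Laplacian eigenvalues: [0.0, 1.0, 1.0, 1.0, 1.0, 1.0, 7.0]. Largest eigenvalue (spectral radius) = 7.0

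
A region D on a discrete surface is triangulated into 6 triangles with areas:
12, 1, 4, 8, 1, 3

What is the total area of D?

12 + 1 + 4 + 8 + 1 + 3 = 29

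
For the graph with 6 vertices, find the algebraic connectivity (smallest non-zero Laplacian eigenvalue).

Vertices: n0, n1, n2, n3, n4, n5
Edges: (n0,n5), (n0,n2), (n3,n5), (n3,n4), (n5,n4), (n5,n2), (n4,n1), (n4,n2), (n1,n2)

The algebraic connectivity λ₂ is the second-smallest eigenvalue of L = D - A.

Degrees: deg(n0) = 2, deg(n1) = 2, deg(n2) = 4, deg(n3) = 2, deg(n4) = 4, deg(n5) = 4.
L = D − A with rows/columns ordered (n0, n1, n2, n3, n4, n5):
  [ 2,  0, -1,  0,  0, -1]
  [ 0,  2, -1,  0, -1,  0]
  [-1, -1,  4,  0, -1, -1]
  [ 0,  0,  0,  2, -1, -1]
  [ 0, -1, -1, -1,  4, -1]
  [-1,  0, -1, -1, -1,  4]
Characteristic polynomial: det(λI − L) = λ(λ² − 7λ + 9)²(λ − 4).
Roots: λ = 0; (λ² − 7λ + 9) = 0 ⇒ λ = (7 ± √13)/2 ≈ 1.6972, 5.3028 (multiplicity 2); (λ − 4) = 0 ⇒ λ = 4.
(Check: the roots sum (with multiplicity) to 18, matching trace L = Σdeg = 2·9 = 18.)
Laplacian eigenvalues: [0.0, 1.6972, 1.6972, 4.0, 5.3028, 5.3028]. Algebraic connectivity (smallest non-zero eigenvalue) = 1.6972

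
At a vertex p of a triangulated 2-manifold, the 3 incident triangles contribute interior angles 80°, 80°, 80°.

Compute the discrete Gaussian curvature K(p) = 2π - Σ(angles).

Sum of angles = 240°. K = 360° - 240° = 120° = 2π/3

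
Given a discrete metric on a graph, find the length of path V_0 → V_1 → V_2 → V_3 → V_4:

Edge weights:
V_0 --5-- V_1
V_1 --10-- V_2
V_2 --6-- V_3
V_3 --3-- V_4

Arc length = 5 + 10 + 6 + 3 = 24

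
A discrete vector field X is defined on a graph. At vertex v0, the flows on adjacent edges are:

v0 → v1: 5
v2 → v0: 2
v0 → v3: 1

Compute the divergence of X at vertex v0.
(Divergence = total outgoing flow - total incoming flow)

Divergence = sum of outgoing flows = 5 + (-2) + 1 = 4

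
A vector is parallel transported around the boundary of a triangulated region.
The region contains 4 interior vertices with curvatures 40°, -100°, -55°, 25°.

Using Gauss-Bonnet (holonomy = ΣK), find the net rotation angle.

Holonomy = total enclosed curvature = 40° + (-100°) + (-55°) + 25° = -90°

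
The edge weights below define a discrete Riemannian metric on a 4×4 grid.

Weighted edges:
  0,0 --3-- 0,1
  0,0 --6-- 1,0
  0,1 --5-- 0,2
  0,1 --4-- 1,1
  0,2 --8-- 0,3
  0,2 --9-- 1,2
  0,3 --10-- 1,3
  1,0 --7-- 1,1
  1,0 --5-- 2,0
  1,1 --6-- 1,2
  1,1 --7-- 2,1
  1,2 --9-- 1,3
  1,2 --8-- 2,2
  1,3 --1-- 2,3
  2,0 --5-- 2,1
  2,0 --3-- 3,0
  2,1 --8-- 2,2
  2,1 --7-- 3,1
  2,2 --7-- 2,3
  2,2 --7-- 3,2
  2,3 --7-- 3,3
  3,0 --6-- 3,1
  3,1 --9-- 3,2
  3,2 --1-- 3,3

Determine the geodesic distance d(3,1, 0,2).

Shortest path: 3,1 → 2,1 → 1,1 → 0,1 → 0,2, total weight = 23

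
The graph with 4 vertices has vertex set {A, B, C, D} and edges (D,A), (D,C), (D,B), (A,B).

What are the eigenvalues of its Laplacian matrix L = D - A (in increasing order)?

Degrees: deg(A) = 2, deg(B) = 2, deg(C) = 1, deg(D) = 3.
L = D − A with rows/columns ordered (A, B, C, D):
  [ 2, -1,  0, -1]
  [-1,  2,  0, -1]
  [ 0,  0,  1, -1]
  [-1, -1, -1,  3]
Characteristic polynomial: det(λI − L) = λ(λ − 1)(λ − 3)(λ − 4).
Roots: λ = 0; (λ − 1) = 0 ⇒ λ = 1; (λ − 3) = 0 ⇒ λ = 3; (λ − 4) = 0 ⇒ λ = 4.
(Check: the roots sum (with multiplicity) to 8, matching trace L = Σdeg = 2·4 = 8.)
Laplacian eigenvalues (increasing order): [0.0, 1.0, 3.0, 4.0]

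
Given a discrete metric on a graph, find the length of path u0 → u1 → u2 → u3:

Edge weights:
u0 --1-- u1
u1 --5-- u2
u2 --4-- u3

Arc length = 1 + 5 + 4 = 10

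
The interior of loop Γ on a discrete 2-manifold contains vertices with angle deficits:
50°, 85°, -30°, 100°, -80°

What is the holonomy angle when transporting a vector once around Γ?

Holonomy = total enclosed curvature = 50° + 85° + (-30°) + 100° + (-80°) = 125°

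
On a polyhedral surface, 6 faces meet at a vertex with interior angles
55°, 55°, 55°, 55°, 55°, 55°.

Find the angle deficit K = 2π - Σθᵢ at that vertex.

Sum of angles = 330°. K = 360° - 330° = 30°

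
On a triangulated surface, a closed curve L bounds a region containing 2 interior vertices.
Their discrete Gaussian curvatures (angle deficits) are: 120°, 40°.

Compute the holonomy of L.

Holonomy = total enclosed curvature = 120° + 40° = 160°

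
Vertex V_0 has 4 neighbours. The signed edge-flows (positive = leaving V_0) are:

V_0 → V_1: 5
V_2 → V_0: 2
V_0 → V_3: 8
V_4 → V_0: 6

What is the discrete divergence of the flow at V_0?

Divergence = sum of outgoing flows = 5 + (-2) + 8 + (-6) = 5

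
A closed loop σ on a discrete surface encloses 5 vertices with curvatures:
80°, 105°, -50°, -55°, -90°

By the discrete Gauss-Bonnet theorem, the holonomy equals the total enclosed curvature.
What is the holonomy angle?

Holonomy = total enclosed curvature = 80° + 105° + (-50°) + (-55°) + (-90°) = -10°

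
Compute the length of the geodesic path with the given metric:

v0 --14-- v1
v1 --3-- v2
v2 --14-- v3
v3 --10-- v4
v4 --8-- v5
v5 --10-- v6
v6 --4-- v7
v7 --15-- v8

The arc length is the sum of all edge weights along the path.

Arc length = 14 + 3 + 14 + 10 + 8 + 10 + 4 + 15 = 78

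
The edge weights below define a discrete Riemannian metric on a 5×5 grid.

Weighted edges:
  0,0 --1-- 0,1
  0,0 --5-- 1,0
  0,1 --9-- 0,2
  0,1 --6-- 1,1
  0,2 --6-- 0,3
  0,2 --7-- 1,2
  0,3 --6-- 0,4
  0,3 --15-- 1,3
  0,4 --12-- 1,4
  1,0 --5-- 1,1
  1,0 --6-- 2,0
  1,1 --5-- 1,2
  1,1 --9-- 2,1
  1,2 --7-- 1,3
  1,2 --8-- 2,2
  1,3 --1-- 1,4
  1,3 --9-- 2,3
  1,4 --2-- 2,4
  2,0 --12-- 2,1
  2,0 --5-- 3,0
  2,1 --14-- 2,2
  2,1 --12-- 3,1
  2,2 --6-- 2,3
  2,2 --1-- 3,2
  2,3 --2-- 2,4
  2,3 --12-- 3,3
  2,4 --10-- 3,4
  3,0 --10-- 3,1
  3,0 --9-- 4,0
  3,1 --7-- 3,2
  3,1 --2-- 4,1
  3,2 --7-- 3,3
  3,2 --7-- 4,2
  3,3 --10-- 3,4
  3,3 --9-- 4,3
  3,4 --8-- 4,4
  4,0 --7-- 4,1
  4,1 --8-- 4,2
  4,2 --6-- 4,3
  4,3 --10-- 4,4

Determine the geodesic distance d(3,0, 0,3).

Shortest path: 3,0 → 2,0 → 1,0 → 0,0 → 0,1 → 0,2 → 0,3, total weight = 32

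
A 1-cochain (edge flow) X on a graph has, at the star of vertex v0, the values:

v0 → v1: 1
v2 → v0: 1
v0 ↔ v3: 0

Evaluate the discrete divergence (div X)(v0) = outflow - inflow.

Divergence = sum of outgoing flows = 1 + (-1) + 0 = 0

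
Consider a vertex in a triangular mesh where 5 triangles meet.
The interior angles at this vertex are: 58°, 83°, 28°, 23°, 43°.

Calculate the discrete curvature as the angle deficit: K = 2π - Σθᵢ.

Sum of angles = 235°. K = 360° - 235° = 125° = 25π/36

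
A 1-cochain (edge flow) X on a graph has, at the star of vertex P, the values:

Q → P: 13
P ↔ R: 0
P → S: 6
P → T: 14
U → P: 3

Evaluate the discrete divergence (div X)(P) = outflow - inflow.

Divergence = sum of outgoing flows = (-13) + 0 + 6 + 14 + (-3) = 4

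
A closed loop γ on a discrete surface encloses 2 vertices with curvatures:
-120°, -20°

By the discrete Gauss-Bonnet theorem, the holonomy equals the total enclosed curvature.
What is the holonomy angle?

Holonomy = total enclosed curvature = (-120°) + (-20°) = -140°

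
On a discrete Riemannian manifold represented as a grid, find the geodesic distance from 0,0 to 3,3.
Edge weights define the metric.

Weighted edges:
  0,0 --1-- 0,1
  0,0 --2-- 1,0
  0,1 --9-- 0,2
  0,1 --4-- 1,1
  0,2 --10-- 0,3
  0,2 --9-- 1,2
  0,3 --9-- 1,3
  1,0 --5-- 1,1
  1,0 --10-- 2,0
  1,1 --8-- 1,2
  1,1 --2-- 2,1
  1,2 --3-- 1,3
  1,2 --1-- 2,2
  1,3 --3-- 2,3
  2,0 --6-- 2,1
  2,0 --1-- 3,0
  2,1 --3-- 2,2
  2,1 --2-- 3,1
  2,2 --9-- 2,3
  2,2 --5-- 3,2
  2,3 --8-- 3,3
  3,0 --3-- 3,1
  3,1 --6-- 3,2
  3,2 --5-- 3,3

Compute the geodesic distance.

Shortest path: 0,0 → 0,1 → 1,1 → 2,1 → 3,1 → 3,2 → 3,3, total weight = 20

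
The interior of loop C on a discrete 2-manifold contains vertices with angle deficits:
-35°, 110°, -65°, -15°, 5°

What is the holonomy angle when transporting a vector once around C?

Holonomy = total enclosed curvature = (-35°) + 110° + (-65°) + (-15°) + 5° = 0°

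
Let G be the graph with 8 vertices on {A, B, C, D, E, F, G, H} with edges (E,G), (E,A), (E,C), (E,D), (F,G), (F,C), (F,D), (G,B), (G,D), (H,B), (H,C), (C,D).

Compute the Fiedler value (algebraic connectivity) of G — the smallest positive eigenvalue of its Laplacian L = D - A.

Degrees: deg(A) = 1, deg(B) = 2, deg(C) = 4, deg(D) = 4, deg(E) = 4, deg(F) = 3, deg(G) = 4, deg(H) = 2.
L = D − A with rows/columns ordered (A, B, C, D, E, F, G, H):
  [ 1,  0,  0,  0, -1,  0,  0,  0]
  [ 0,  2,  0,  0,  0,  0, -1, -1]
  [ 0,  0,  4, -1, -1, -1,  0, -1]
  [ 0,  0, -1,  4, -1, -1, -1,  0]
  [-1,  0, -1, -1,  4,  0, -1,  0]
  [ 0,  0, -1, -1,  0,  3, -1,  0]
  [ 0, -1,  0, -1, -1, -1,  4,  0]
  [ 0, -1, -1,  0,  0,  0,  0,  2]
Characteristic polynomial: det(λI − L) = λ(λ² − 6λ + 4)(λ² − 5λ + 5)(λ² − 7λ + 11)(λ − 6).
Roots: λ = 0; (λ² − 6λ + 4) = 0 ⇒ λ = 3 ± √5 ≈ 0.7639, 5.2361; (λ² − 5λ + 5) = 0 ⇒ λ = (5 ± √5)/2 ≈ 1.382, 3.618; (λ² − 7λ + 11) = 0 ⇒ λ = (7 ± √5)/2 ≈ 2.382, 4.618; (λ − 6) = 0 ⇒ λ = 6.
(Check: the roots sum (with multiplicity) to 24, matching trace L = Σdeg = 2·12 = 24.)
Laplacian eigenvalues: [0.0, 0.7639, 1.382, 2.382, 3.618, 4.618, 5.2361, 6.0]. Algebraic connectivity (smallest non-zero eigenvalue) = 0.7639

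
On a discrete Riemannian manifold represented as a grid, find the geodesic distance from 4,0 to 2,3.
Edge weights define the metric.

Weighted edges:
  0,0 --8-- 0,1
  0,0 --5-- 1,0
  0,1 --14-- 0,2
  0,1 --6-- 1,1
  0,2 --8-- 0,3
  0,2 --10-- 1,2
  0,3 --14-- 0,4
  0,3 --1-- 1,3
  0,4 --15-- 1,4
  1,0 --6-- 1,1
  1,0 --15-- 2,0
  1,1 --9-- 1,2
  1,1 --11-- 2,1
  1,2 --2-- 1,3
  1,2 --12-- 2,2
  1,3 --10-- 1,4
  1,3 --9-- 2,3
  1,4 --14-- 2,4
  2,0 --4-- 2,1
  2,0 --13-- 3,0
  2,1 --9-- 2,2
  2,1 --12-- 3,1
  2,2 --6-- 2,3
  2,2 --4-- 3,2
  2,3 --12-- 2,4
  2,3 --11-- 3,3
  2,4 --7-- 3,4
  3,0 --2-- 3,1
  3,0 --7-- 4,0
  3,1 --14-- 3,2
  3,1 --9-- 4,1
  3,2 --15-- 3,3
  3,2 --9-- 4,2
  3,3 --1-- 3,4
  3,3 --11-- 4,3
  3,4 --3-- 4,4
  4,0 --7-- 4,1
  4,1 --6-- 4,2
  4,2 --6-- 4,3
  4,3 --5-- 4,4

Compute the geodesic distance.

Shortest path: 4,0 → 4,1 → 4,2 → 3,2 → 2,2 → 2,3, total weight = 32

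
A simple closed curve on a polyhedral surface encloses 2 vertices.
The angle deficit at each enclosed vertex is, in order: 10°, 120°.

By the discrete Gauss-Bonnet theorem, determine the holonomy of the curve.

Holonomy = total enclosed curvature = 10° + 120° = 130°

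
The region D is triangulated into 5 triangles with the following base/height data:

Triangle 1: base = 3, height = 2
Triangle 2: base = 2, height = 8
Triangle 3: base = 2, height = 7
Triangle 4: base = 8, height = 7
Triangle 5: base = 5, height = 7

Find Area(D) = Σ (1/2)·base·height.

(1/2)×3×2 + (1/2)×2×8 + (1/2)×2×7 + (1/2)×8×7 + (1/2)×5×7 = 63.5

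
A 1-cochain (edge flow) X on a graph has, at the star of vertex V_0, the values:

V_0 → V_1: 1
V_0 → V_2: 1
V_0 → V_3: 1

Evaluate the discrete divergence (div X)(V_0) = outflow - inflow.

Divergence = sum of outgoing flows = 1 + 1 + 1 = 3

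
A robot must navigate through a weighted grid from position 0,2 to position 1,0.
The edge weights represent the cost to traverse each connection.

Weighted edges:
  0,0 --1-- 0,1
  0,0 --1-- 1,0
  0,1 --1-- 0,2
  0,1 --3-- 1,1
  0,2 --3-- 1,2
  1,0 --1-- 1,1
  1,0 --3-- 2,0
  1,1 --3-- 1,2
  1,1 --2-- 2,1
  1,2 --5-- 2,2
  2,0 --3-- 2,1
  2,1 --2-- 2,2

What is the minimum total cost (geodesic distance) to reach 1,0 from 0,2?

Shortest path: 0,2 → 0,1 → 0,0 → 1,0, total weight = 3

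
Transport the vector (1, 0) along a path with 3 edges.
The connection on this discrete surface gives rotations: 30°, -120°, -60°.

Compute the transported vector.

Total rotation: 30° + (-120°) + (-60°) = -150°. Final vector: (-0.8660, -0.5000)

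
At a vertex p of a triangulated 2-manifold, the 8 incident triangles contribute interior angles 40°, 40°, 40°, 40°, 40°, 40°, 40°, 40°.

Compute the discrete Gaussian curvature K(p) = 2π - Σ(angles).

Sum of angles = 320°. K = 360° - 320° = 40°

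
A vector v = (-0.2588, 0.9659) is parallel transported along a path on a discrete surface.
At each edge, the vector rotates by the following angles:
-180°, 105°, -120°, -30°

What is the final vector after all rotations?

Total rotation: (-180°) + 105° + (-120°) + (-30°) = -225° ≡ 135° (mod 360°). Final vector: (-0.5000, -0.8660)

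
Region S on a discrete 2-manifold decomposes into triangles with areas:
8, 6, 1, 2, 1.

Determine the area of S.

8 + 6 + 1 + 2 + 1 = 18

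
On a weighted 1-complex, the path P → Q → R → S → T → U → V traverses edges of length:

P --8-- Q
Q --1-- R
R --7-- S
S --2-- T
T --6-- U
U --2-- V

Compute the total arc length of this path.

Arc length = 8 + 1 + 7 + 2 + 6 + 2 = 26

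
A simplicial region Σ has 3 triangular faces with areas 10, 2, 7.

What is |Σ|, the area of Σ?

10 + 2 + 7 = 19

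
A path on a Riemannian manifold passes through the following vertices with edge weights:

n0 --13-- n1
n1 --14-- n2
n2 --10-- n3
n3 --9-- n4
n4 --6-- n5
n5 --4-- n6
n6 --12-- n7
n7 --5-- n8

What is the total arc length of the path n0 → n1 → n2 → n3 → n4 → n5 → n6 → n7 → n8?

Arc length = 13 + 14 + 10 + 9 + 6 + 4 + 12 + 5 = 73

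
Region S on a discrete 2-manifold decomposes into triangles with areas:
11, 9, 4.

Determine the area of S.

11 + 9 + 4 = 24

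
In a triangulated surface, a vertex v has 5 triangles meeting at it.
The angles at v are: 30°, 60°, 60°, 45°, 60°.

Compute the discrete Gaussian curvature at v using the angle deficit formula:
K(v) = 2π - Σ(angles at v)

Sum of angles = 255°. K = 360° - 255° = 105°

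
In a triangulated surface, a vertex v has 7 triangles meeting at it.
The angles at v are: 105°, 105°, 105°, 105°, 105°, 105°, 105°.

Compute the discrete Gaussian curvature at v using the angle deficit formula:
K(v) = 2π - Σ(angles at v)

Sum of angles = 735°. K = 360° - 735° = -375°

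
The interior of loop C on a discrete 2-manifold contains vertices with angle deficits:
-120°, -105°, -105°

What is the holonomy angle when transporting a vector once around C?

Holonomy = total enclosed curvature = (-120°) + (-105°) + (-105°) = -330°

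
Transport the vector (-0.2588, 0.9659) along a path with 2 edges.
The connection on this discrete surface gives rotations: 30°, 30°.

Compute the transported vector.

Total rotation: 30° + 30° = 60°. Final vector: (-0.9659, 0.2588)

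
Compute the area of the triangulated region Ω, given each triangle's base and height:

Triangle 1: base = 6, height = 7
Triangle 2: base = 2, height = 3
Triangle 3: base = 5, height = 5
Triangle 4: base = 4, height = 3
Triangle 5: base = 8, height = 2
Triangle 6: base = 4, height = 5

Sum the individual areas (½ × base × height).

(1/2)×6×7 + (1/2)×2×3 + (1/2)×5×5 + (1/2)×4×3 + (1/2)×8×2 + (1/2)×4×5 = 60.5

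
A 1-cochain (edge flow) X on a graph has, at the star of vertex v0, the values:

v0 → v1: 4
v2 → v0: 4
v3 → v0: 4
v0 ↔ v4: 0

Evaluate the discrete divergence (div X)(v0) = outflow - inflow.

Divergence = sum of outgoing flows = 4 + (-4) + (-4) + 0 = -4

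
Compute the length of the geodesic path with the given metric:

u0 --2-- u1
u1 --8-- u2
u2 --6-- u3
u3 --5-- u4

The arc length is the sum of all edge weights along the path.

Arc length = 2 + 8 + 6 + 5 = 21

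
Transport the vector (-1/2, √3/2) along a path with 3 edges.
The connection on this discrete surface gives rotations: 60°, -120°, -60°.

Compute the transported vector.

Total rotation: 60° + (-120°) + (-60°) = -120°. Final vector: (1, 0)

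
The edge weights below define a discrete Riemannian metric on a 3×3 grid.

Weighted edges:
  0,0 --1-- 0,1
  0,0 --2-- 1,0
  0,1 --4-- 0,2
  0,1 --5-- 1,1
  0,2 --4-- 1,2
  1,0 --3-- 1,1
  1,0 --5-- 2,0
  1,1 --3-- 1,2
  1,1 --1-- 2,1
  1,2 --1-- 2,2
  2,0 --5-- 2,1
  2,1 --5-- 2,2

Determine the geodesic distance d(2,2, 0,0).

Shortest path: 2,2 → 1,2 → 1,1 → 1,0 → 0,0, total weight = 9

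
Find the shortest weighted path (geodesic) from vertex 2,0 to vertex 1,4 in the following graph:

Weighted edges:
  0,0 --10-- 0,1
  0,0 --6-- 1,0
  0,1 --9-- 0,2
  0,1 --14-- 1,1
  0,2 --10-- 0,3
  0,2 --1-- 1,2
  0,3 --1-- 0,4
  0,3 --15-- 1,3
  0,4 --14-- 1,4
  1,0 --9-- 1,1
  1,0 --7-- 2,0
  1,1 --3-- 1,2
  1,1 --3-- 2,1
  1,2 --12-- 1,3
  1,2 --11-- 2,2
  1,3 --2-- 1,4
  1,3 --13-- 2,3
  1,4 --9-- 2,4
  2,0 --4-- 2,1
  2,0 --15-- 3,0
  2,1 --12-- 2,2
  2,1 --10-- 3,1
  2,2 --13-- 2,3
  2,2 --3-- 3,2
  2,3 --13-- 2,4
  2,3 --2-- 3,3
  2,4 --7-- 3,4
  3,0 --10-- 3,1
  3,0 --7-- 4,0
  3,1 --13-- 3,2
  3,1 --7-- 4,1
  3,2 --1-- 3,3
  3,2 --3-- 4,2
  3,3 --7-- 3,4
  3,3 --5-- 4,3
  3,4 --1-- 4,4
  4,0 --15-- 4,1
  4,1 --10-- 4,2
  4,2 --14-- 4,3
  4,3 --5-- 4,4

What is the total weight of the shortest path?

Shortest path: 2,0 → 2,1 → 1,1 → 1,2 → 1,3 → 1,4, total weight = 24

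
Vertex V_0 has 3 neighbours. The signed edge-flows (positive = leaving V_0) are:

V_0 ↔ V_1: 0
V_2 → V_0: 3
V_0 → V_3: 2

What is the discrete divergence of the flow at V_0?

Divergence = sum of outgoing flows = 0 + (-3) + 2 = -1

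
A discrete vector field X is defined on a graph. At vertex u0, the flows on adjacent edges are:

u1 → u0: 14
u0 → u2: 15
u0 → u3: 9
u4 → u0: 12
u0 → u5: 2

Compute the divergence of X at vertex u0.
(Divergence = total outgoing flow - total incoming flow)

Divergence = sum of outgoing flows = (-14) + 15 + 9 + (-12) + 2 = 0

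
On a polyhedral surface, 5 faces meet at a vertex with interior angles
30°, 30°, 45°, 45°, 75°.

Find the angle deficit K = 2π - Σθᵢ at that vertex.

Sum of angles = 225°. K = 360° - 225° = 135°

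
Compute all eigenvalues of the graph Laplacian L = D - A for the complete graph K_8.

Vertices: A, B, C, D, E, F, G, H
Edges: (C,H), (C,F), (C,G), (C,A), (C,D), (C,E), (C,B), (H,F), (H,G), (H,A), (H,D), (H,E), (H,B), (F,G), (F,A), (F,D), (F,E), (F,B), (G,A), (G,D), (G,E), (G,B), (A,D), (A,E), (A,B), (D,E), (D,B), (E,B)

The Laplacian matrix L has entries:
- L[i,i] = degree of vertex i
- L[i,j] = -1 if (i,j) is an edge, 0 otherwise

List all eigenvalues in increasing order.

For the complete graph K_n, L = nI − J (J = all-ones matrix). J has eigenvalues n (once, eigenvector 𝟙) and 0 (multiplicity n−1), so L has eigenvalues 0 (once) and n (multiplicity n−1). Here n = 8: eigenvalue 0 once and 8 with multiplicity 7.
Laplacian eigenvalues (increasing order): [0.0, 8.0, 8.0, 8.0, 8.0, 8.0, 8.0, 8.0]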